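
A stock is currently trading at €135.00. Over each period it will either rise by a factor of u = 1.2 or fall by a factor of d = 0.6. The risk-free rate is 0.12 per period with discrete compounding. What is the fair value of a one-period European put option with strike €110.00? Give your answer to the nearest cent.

Risk-neutral probability p = (1 + 0.12 − 0.6)/(1.2 − 0.6) = 0.5200/0.6000 = 0.8667
Terminal stock prices: S_u = 162, S_d = 81
Terminal payoffs (K − S): max(-52, 0) = 0, max(29, 0) = 29
Node 0 (S = 135): V_0 = 1/1.12·[0.8667·0.0000 + 0.1333·29.0000] = 3.4524

€3.45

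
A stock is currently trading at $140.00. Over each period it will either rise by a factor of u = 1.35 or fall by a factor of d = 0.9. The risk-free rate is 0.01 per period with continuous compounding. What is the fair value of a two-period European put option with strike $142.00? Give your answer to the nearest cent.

Risk-neutral probability p = (e^0.01 − 0.9)/(1.35 − 0.9) = 0.1101/0.4500 = 0.2446
Terminal stock prices: S_uu = 255.2, S_ud = 170.1, S_dd = 113.4
Terminal payoffs (K − S): max(-113.2, 0) = 0, max(-28.1, 0) = 0, max(28.6, 0) = 28.6
Node u (S = 189): V_u = e^(−0.01)·[0.2446·0.0000 + 0.7554·0.0000] = 0.0000
Node d (S = 126): V_d = e^(−0.01)·[0.2446·0.0000 + 0.7554·28.6000] = 21.3907
Node 0 (S = 140): V_0 = e^(−0.01)·[0.2446·0.0000 + 0.7554·21.3907] = 15.9987

$16.00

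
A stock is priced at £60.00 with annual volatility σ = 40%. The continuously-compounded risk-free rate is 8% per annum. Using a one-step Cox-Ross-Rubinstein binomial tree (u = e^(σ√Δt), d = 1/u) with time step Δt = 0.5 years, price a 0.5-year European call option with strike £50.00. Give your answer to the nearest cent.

CRR parameters: u = e^(σ√Δt) = e^(0.4·√0.5) = 1.3269, d = 1/u = 0.7536
Per-period rate: rΔt = 0.08·0.5 = 0.04, so R = e^0.04 = 1.0408
Risk-neutral probability p = (e^0.04 − 0.7536)/(1.3269 − 0.7536) = 0.2872/0.5733 = 0.5009
Terminal stock prices: S_u = 79.61, S_d = 45.22
Terminal payoffs (S − K): max(29.61, 0) = 29.61, max(-4.782, 0) = 0
Node 0 (S = 60): V_0 = e^(−0.04)·[0.5009·29.6138 + 0.4991·0.0000] = 14.2533

£14.25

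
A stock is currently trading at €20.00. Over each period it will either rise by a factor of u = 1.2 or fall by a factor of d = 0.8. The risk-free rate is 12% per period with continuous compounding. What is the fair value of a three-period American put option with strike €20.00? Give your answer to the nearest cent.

Risk-neutral probability p = (e^0.12 − 0.8)/(1.2 − 0.8) = 0.3275/0.4000 = 0.8187
Terminal stock prices: S_uuu = 34.56, S_uud = 23.04, S_udd = 15.36, S_ddd = 10.24
Terminal payoffs (K − S): max(-14.56, 0) = 0, max(-3.04, 0) = 0, max(4.64, 0) = 4.64, max(9.76, 0) = 9.76
Node uu (S = 28.8): continuation = e^(−0.12)·[0.8187·0.0000 + 0.1813·0.0000] = 0.0000; exercise value = 0.0000 ≤ continuation, so V_uu = 0.0000
Node ud (S = 19.2): continuation = e^(−0.12)·[0.8187·0.0000 + 0.1813·4.6400] = 0.7459; exercise value = 0.8000 > continuation, so V_ud = 0.8000 (exercise)
Node dd (S = 12.8): continuation = e^(−0.12)·[0.8187·4.6400 + 0.1813·9.7600] = 4.9384; exercise value = 7.2000 > continuation, so V_dd = 7.2000 (exercise)
Node u (S = 24): continuation = e^(−0.12)·[0.8187·0.0000 + 0.1813·0.8000] = 0.1286; exercise value = 0.0000 ≤ continuation, so V_u = 0.1286
Node d (S = 16): continuation = e^(−0.12)·[0.8187·0.8000 + 0.1813·7.2000] = 1.7384; exercise value = 4.0000 > continuation, so V_d = 4.0000 (exercise)
Node 0 (S = 20): continuation = e^(−0.12)·[0.8187·0.1286 + 0.1813·4.0000] = 0.7364; exercise value = 0.0000 ≤ continuation, so V_0 = 0.7364

€0.74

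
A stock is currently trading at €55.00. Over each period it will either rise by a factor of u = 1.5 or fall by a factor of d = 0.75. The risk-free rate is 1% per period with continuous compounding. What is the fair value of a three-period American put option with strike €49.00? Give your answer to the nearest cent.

Risk-neutral probability p = (e^0.01 − 0.75)/(1.5 − 0.75) = 0.2601/0.7500 = 0.3467
Terminal stock prices: S_uuu = 185.6, S_uud = 92.81, S_udd = 46.41, S_ddd = 23.2
Terminal payoffs (K − S): max(-136.6, 0) = 0, max(-43.81, 0) = 0, max(2.594, 0) = 2.594, max(25.8, 0) = 25.8
Node uu (S = 123.8): continuation = e^(−0.01)·[0.3467·0.0000 + 0.6533·0.0000] = 0.0000; exercise value = 0.0000 ≤ continuation, so V_uu = 0.0000
Node ud (S = 61.88): continuation = e^(−0.01)·[0.3467·0.0000 + 0.6533·2.5938] = 1.6776; exercise value = 0.0000 ≤ continuation, so V_ud = 1.6776
Node dd (S = 30.94): continuation = e^(−0.01)·[0.3467·2.5938 + 0.6533·25.7969] = 17.5749; exercise value = 18.0625 > continuation, so V_dd = 18.0625 (exercise)
Node u (S = 82.5): continuation = e^(−0.01)·[0.3467·0.0000 + 0.6533·1.6776] = 1.0850; exercise value = 0.0000 ≤ continuation, so V_u = 1.0850
Node d (S = 41.25): continuation = e^(−0.01)·[0.3467·1.6776 + 0.6533·18.0625] = 12.2581; exercise value = 7.7500 ≤ continuation, so V_d = 12.2581
Node 0 (S = 55): continuation = e^(−0.01)·[0.3467·1.0850 + 0.6533·12.2581] = 8.3006; exercise value = 0.0000 ≤ continuation, so V_0 = 8.3006

€8.30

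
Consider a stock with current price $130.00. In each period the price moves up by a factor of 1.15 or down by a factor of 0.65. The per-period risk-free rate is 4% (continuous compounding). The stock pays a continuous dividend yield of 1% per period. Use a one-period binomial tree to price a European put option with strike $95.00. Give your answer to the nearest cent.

Per-period risk-free factor R = e^0.04 = 1.0408; dividend-adjusted growth = e^(0.04−0.01) = 1.0305.
Risk-neutral probability p = (1.0305 − 0.65)/(1.15 − 0.65) = 0.3805/0.5000 = 0.7609
Terminal stock prices: S_u = 149.5, S_d = 84.5
Terminal payoffs (K − S): max(-54.5, 0) = 0, max(10.5, 0) = 10.5
Node 0 (S = 130): V_0 = e^(−0.04)·[0.7609·0.0000 + 0.2391·10.5000] = 2.4120

$2.41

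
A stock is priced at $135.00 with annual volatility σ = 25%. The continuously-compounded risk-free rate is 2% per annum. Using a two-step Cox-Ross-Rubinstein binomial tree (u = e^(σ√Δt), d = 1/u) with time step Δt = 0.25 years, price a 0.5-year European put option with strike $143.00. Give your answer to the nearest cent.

$13.75

CRR parameters: u = e^(σ√Δt) = e^(0.25·√0.25) = 1.1331, d = 1/u = 0.8825
Per-period rate: rΔt = 0.02·0.25 = 0.005, so R = e^0.005 = 1.0050
Risk-neutral probability p = (e^0.005 − 0.8825)/(1.1331 − 0.8825) = 0.1225/0.2507 = 0.4888
Terminal stock prices: S_uu = 173.3, S_ud = 135, S_dd = 105.1
Terminal payoffs (K − S): max(-30.34, 0) = 0, max(8, 0) = 8, max(37.86, 0) = 37.86
Node u (S = 153): V_u = e^(−0.005)·[0.4888·0.0000 + 0.5112·8.0000] = 4.0693
Node d (S = 119.1): V_d = e^(−0.005)·[0.4888·8.0000 + 0.5112·37.8619] = 23.1497
Node 0 (S = 135): V_0 = e^(−0.005)·[0.4888·4.0693 + 0.5112·23.1497] = 13.7545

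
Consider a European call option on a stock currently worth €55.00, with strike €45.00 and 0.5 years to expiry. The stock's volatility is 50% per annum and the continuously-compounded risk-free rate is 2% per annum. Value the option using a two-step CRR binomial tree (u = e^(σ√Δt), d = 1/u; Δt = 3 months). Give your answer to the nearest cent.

€13.96

CRR parameters: u = e^(σ√Δt) = e^(0.5·√0.25) = 1.2840, d = 1/u = 0.7788
Per-period rate: rΔt = 0.02·0.25 = 0.005, so R = e^0.005 = 1.0050
Risk-neutral probability p = (e^0.005 − 0.7788)/(1.2840 − 0.7788) = 0.2262/0.5052 = 0.4477
Terminal stock prices: S_uu = 90.68, S_ud = 55, S_dd = 33.36
Terminal payoffs (S − K): max(45.68, 0) = 45.68, max(10, 0) = 10, max(-11.64, 0) = 0
Node u (S = 70.62): V_u = e^(−0.005)·[0.4477·45.6797 + 0.5523·10.0000] = 25.8458
Node d (S = 42.83): V_d = e^(−0.005)·[0.4477·10.0000 + 0.5523·0.0000] = 4.4551
Node 0 (S = 55): V_0 = e^(−0.005)·[0.4477·25.8458 + 0.5523·4.4551] = 13.9627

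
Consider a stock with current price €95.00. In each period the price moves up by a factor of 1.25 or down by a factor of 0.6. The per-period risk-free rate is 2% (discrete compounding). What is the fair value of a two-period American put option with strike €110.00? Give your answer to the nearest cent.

Risk-neutral probability p = (1 + 0.02 − 0.6)/(1.25 − 0.6) = 0.4200/0.6500 = 0.6462
Terminal stock prices: S_uu = 148.4, S_ud = 71.25, S_dd = 34.2
Terminal payoffs (K − S): max(-38.44, 0) = 0, max(38.75, 0) = 38.75, max(75.8, 0) = 75.8
Node u (S = 118.8): continuation = 1/1.02·[0.6462·0.0000 + 0.3538·38.7500] = 13.4427; exercise value = 0.0000 ≤ continuation, so V_u = 13.4427
Node d (S = 57): continuation = 1/1.02·[0.6462·38.7500 + 0.3538·75.8000] = 50.8431; exercise value = 53.0000 > continuation, so V_d = 53.0000 (exercise)
Node 0 (S = 95): continuation = 1/1.02·[0.6462·13.4427 + 0.3538·53.0000] = 26.9019; exercise value = 15.0000 ≤ continuation, so V_0 = 26.9019

€26.90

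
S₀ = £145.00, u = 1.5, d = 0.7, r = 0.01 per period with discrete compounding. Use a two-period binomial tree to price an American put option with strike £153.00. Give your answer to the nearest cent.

£31.41

Risk-neutral probability p = (1 + 0.01 − 0.7)/(1.5 − 0.7) = 0.3100/0.8000 = 0.3875
Terminal stock prices: S_uu = 326.2, S_ud = 152.2, S_dd = 71.05
Terminal payoffs (K − S): max(-173.2, 0) = 0, max(0.75, 0) = 0.75, max(81.95, 0) = 81.95
Node u (S = 217.5): continuation = 1/1.01·[0.3875·0.0000 + 0.6125·0.7500] = 0.4548; exercise value = 0.0000 ≤ continuation, so V_u = 0.4548
Node d (S = 101.5): continuation = 1/1.01·[0.3875·0.7500 + 0.6125·81.9500] = 49.9851; exercise value = 51.5000 > continuation, so V_d = 51.5000 (exercise)
Node 0 (S = 145): continuation = 1/1.01·[0.3875·0.4548 + 0.6125·51.5000] = 31.4059; exercise value = 8.0000 ≤ continuation, so V_0 = 31.4059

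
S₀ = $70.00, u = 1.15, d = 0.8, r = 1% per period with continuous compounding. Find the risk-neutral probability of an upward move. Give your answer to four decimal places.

p = 0.6001

Risk-neutral probability p = (e^0.01 − 0.8)/(1.15 − 0.8) = 0.2101/0.3500 = 0.6001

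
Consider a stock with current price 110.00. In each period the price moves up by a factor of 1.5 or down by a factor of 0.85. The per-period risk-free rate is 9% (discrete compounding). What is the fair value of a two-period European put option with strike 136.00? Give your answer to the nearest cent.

Risk-neutral probability p = (1 + 0.09 − 0.85)/(1.5 − 0.85) = 0.2400/0.6500 = 0.3692
Terminal stock prices: S_uu = 247.5, S_ud = 140.2, S_dd = 79.47
Terminal payoffs (K − S): max(-111.5, 0) = 0, max(-4.25, 0) = 0, max(56.53, 0) = 56.53
Node u (S = 165): V_u = 1/1.09·[0.3692·0.0000 + 0.6308·0.0000] = 0.0000
Node d (S = 93.5): V_d = 1/1.09·[0.3692·0.0000 + 0.6308·56.5250] = 32.7103
Node 0 (S = 110): V_0 = 1/1.09·[0.3692·0.0000 + 0.6308·32.7103] = 18.9290

18.93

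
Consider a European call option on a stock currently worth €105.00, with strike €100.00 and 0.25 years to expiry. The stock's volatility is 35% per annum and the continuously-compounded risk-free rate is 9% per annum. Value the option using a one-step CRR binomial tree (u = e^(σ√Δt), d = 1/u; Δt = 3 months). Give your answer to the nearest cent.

€12.78

CRR parameters: u = e^(σ√Δt) = e^(0.35·√0.25) = 1.1912, d = 1/u = 0.8395
Per-period rate: rΔt = 0.09·0.25 = 0.0225, so R = e^0.0225 = 1.0228
Risk-neutral probability p = (e^0.0225 − 0.8395)/(1.1912 − 0.8395) = 0.1833/0.3518 = 0.5210
Terminal stock prices: S_u = 125.1, S_d = 88.14
Terminal payoffs (S − K): max(25.08, 0) = 25.08, max(-11.86, 0) = 0
Node 0 (S = 105): V_0 = e^(−0.0225)·[0.5210·25.0809 + 0.4790·0.0000] = 12.7775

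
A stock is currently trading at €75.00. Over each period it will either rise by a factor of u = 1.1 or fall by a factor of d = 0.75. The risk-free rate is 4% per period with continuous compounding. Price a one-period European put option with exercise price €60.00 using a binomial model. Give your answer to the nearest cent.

Risk-neutral probability p = (e^0.04 − 0.75)/(1.1 − 0.75) = 0.2908/0.3500 = 0.8309
Terminal stock prices: S_u = 82.5, S_d = 56.25
Terminal payoffs (K − S): max(-22.5, 0) = 0, max(3.75, 0) = 3.75
Node 0 (S = 75): V_0 = e^(−0.04)·[0.8309·0.0000 + 0.1691·3.7500] = 0.6093

€0.61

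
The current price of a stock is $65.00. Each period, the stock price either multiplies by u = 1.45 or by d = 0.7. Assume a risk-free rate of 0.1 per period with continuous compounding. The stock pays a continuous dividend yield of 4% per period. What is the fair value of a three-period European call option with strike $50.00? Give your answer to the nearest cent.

$24.55

Per-period risk-free factor R = e^0.1 = 1.1052; dividend-adjusted growth = e^(0.1−0.04) = 1.0618.
Risk-neutral probability p = (1.0618 − 0.7)/(1.45 − 0.7) = 0.3618/0.7500 = 0.4824
Terminal stock prices: S_uuu = 198.2, S_uud = 95.66, S_udd = 46.18, S_ddd = 22.29
Terminal payoffs (S − K): max(148.2, 0) = 148.2, max(45.66, 0) = 45.66, max(-3.818, 0) = 0, max(-27.71, 0) = 0
Node uu (S = 136.7): V_uu = e^(−0.1)·[0.4824·148.1606 + 0.5176·45.6637] = 86.0620
Node ud (S = 65.97): V_ud = e^(−0.1)·[0.4824·45.6637 + 0.5176·0.0000] = 19.9339
Node dd (S = 31.85): V_dd = e^(−0.1)·[0.4824·0.0000 + 0.5176·0.0000] = 0.0000
Node u (S = 94.25): V_u = e^(−0.1)·[0.4824·86.0620 + 0.5176·19.9339] = 46.9044
Node d (S = 45.5): V_d = e^(−0.1)·[0.4824·19.9339 + 0.5176·0.0000] = 8.7019
Node 0 (S = 65): V_0 = e^(−0.1)·[0.4824·46.9044 + 0.5176·8.7019] = 24.5506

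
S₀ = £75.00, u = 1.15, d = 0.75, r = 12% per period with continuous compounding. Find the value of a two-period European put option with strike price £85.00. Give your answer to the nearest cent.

£1.80

Risk-neutral probability p = (e^0.12 − 0.75)/(1.15 − 0.75) = 0.3775/0.4000 = 0.9437
Terminal stock prices: S_uu = 99.19, S_ud = 64.69, S_dd = 42.19
Terminal payoffs (K − S): max(-14.19, 0) = 0, max(20.31, 0) = 20.31, max(42.81, 0) = 42.81
Node u (S = 86.25): V_u = e^(−0.12)·[0.9437·0.0000 + 0.0563·20.3125] = 1.0135
Node d (S = 56.25): V_d = e^(−0.12)·[0.9437·20.3125 + 0.0563·42.8125] = 19.1382
Node 0 (S = 75): V_0 = e^(−0.12)·[0.9437·1.0135 + 0.0563·19.1382] = 1.8033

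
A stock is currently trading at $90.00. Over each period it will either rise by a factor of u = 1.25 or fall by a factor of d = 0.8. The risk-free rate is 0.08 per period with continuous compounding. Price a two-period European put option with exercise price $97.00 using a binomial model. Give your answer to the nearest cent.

$7.39

Risk-neutral probability p = (e^0.08 − 0.8)/(1.25 − 0.8) = 0.2833/0.4500 = 0.6295
Terminal stock prices: S_uu = 140.6, S_ud = 90, S_dd = 57.6
Terminal payoffs (K − S): max(-43.62, 0) = 0, max(7, 0) = 7, max(39.4, 0) = 39.4
Node u (S = 112.5): V_u = e^(−0.08)·[0.6295·0.0000 + 0.3705·7.0000] = 2.3939
Node d (S = 72): V_d = e^(−0.08)·[0.6295·7.0000 + 0.3705·39.4000] = 17.5423
Node 0 (S = 90): V_0 = e^(−0.08)·[0.6295·2.3939 + 0.3705·17.5423] = 7.3905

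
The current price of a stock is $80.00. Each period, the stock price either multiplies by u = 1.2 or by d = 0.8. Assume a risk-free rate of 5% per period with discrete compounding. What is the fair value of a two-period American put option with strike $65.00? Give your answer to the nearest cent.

$1.76

Risk-neutral probability p = (1 + 0.05 − 0.8)/(1.2 − 0.8) = 0.2500/0.4000 = 0.6250
Terminal stock prices: S_uu = 115.2, S_ud = 76.8, S_dd = 51.2
Terminal payoffs (K − S): max(-50.2, 0) = 0, max(-11.8, 0) = 0, max(13.8, 0) = 13.8
Node u (S = 96): continuation = 1/1.05·[0.6250·0.0000 + 0.3750·0.0000] = 0.0000; exercise value = 0.0000 ≤ continuation, so V_u = 0.0000
Node d (S = 64): continuation = 1/1.05·[0.6250·0.0000 + 0.3750·13.8000] = 4.9286; exercise value = 1.0000 ≤ continuation, so V_d = 4.9286
Node 0 (S = 80): continuation = 1/1.05·[0.6250·0.0000 + 0.3750·4.9286] = 1.7602; exercise value = 0.0000 ≤ continuation, so V_0 = 1.7602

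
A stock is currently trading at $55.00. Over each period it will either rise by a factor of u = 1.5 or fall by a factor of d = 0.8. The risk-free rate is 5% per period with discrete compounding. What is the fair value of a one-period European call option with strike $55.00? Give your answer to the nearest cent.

$9.35

Risk-neutral probability p = (1 + 0.05 − 0.8)/(1.5 − 0.8) = 0.2500/0.7000 = 0.3571
Terminal stock prices: S_u = 82.5, S_d = 44
Terminal payoffs (S − K): max(27.5, 0) = 27.5, max(-11, 0) = 0
Node 0 (S = 55): V_0 = 1/1.05·[0.3571·27.5000 + 0.6429·0.0000] = 9.3537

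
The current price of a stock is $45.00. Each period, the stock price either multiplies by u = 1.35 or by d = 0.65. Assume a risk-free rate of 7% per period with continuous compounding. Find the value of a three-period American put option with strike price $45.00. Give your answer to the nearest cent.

$7.31

Risk-neutral probability p = (e^0.07 − 0.65)/(1.35 − 0.65) = 0.4225/0.7000 = 0.6036
Terminal stock prices: S_uuu = 110.7, S_uud = 53.31, S_udd = 25.67, S_ddd = 12.36
Terminal payoffs (K − S): max(-65.72, 0) = 0, max(-8.308, 0) = 0, max(19.33, 0) = 19.33, max(32.64, 0) = 32.64
Node uu (S = 82.01): continuation = e^(−0.07)·[0.6036·0.0000 + 0.3964·0.0000] = 0.0000; exercise value = 0.0000 ≤ continuation, so V_uu = 0.0000
Node ud (S = 39.49): continuation = e^(−0.07)·[0.6036·0.0000 + 0.3964·19.3331] = 7.1458; exercise value = 5.5125 ≤ continuation, so V_ud = 7.1458
Node dd (S = 19.01): continuation = e^(−0.07)·[0.6036·19.3331 + 0.3964·32.6419] = 22.9452; exercise value = 25.9875 > continuation, so V_dd = 25.9875 (exercise)
Node u (S = 60.75): continuation = e^(−0.07)·[0.6036·0.0000 + 0.3964·7.1458] = 2.6412; exercise value = 0.0000 ≤ continuation, so V_u = 2.6412
Node d (S = 29.25): continuation = e^(−0.07)·[0.6036·7.1458 + 0.3964·25.9875] = 13.6269; exercise value = 15.7500 > continuation, so V_d = 15.7500 (exercise)
Node 0 (S = 45): continuation = e^(−0.07)·[0.6036·2.6412 + 0.3964·15.7500] = 7.3079; exercise value = 0.0000 ≤ continuation, so V_0 = 7.3079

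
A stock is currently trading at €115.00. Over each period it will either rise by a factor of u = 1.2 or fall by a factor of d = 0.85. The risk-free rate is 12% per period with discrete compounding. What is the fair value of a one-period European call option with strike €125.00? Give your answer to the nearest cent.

Risk-neutral probability p = (1 + 0.12 − 0.85)/(1.2 − 0.85) = 0.2700/0.3500 = 0.7714
Terminal stock prices: S_u = 138, S_d = 97.75
Terminal payoffs (S − K): max(13, 0) = 13, max(-27.25, 0) = 0
Node 0 (S = 115): V_0 = 1/1.12·[0.7714·13.0000 + 0.2286·0.0000] = 8.9541

€8.95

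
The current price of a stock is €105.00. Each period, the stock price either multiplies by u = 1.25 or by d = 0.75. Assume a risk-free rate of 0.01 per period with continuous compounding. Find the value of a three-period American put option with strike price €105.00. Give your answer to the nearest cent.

Risk-neutral probability p = (e^0.01 − 0.75)/(1.25 − 0.75) = 0.2601/0.5000 = 0.5201
Terminal stock prices: S_uuu = 205.1, S_uud = 123, S_udd = 73.83, S_ddd = 44.3
Terminal payoffs (K − S): max(-100.1, 0) = 0, max(-18.05, 0) = 0, max(31.17, 0) = 31.17, max(60.7, 0) = 60.7
Node uu (S = 164.1): continuation = e^(−0.01)·[0.5201·0.0000 + 0.4799·0.0000] = 0.0000; exercise value = 0.0000 ≤ continuation, so V_uu = 0.0000
Node ud (S = 98.44): continuation = e^(−0.01)·[0.5201·0.0000 + 0.4799·31.1719] = 14.8105; exercise value = 6.5625 ≤ continuation, so V_ud = 14.8105
Node dd (S = 59.06): continuation = e^(−0.01)·[0.5201·31.1719 + 0.4799·60.7031] = 44.8927; exercise value = 45.9375 > continuation, so V_dd = 45.9375 (exercise)
Node u (S = 131.2): continuation = e^(−0.01)·[0.5201·0.0000 + 0.4799·14.8105] = 7.0368; exercise value = 0.0000 ≤ continuation, so V_u = 7.0368
Node d (S = 78.75): continuation = e^(−0.01)·[0.5201·14.8105 + 0.4799·45.9375] = 29.4523; exercise value = 26.2500 ≤ continuation, so V_d = 29.4523
Node 0 (S = 105): continuation = e^(−0.01)·[0.5201·7.0368 + 0.4799·29.4523] = 17.6170; exercise value = 0.0000 ≤ continuation, so V_0 = 17.6170

€17.62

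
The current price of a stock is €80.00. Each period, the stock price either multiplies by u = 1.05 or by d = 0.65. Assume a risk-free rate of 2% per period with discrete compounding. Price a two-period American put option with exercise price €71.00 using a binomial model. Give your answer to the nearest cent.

€2.49

Risk-neutral probability p = (1 + 0.02 − 0.65)/(1.05 − 0.65) = 0.3700/0.4000 = 0.9250
Terminal stock prices: S_uu = 88.2, S_ud = 54.6, S_dd = 33.8
Terminal payoffs (K − S): max(-17.2, 0) = 0, max(16.4, 0) = 16.4, max(37.2, 0) = 37.2
Node u (S = 84): continuation = 1/1.02·[0.9250·0.0000 + 0.0750·16.4000] = 1.2059; exercise value = 0.0000 ≤ continuation, so V_u = 1.2059
Node d (S = 52): continuation = 1/1.02·[0.9250·16.4000 + 0.0750·37.2000] = 17.6078; exercise value = 19.0000 > continuation, so V_d = 19.0000 (exercise)
Node 0 (S = 80): continuation = 1/1.02·[0.9250·1.2059 + 0.0750·19.0000] = 2.4906; exercise value = 0.0000 ≤ continuation, so V_0 = 2.4906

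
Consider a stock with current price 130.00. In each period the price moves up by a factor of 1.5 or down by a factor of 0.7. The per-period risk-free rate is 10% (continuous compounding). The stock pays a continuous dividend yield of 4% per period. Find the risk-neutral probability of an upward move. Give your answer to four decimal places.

p = 0.4523

Per-period risk-free factor R = e^0.1 = 1.1052; dividend-adjusted growth = e^(0.1−0.04) = 1.0618.
Risk-neutral probability p = (1.0618 − 0.7)/(1.5 − 0.7) = 0.3618/0.8000 = 0.4523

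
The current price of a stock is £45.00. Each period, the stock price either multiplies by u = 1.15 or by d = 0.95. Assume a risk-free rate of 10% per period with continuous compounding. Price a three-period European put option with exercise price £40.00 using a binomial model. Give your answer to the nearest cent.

£0.01

Risk-neutral probability p = (e^0.1 − 0.95)/(1.15 − 0.95) = 0.1552/0.2000 = 0.7759
Terminal stock prices: S_uuu = 68.44, S_uud = 56.54, S_udd = 46.7, S_ddd = 38.58
Terminal payoffs (K − S): max(-28.44, 0) = 0, max(-16.54, 0) = 0, max(-6.704, 0) = 0, max(1.418, 0) = 1.418
Node uu (S = 59.51): V_uu = e^(−0.1)·[0.7759·0.0000 + 0.2241·0.0000] = 0.0000
Node ud (S = 49.16): V_ud = e^(−0.1)·[0.7759·0.0000 + 0.2241·0.0000] = 0.0000
Node dd (S = 40.61): V_dd = e^(−0.1)·[0.7759·0.0000 + 0.2241·1.4181] = 0.2876
Node u (S = 51.75): V_u = e^(−0.1)·[0.7759·0.0000 + 0.2241·0.0000] = 0.0000
Node d (S = 42.75): V_d = e^(−0.1)·[0.7759·0.0000 + 0.2241·0.2876] = 0.0583
Node 0 (S = 45): V_0 = e^(−0.1)·[0.7759·0.0000 + 0.2241·0.0583] = 0.0118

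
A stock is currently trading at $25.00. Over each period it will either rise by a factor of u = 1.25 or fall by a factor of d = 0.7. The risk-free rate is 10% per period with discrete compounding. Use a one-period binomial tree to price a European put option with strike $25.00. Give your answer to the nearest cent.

$1.86

Risk-neutral probability p = (1 + 0.1 − 0.7)/(1.25 − 0.7) = 0.4000/0.5500 = 0.7273
Terminal stock prices: S_u = 31.25, S_d = 17.5
Terminal payoffs (K − S): max(-6.25, 0) = 0, max(7.5, 0) = 7.5
Node 0 (S = 25): V_0 = 1/1.1·[0.7273·0.0000 + 0.2727·7.5000] = 1.8595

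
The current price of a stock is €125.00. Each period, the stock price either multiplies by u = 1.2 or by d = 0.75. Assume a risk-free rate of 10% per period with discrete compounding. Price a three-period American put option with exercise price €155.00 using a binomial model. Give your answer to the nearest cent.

Risk-neutral probability p = (1 + 0.1 − 0.75)/(1.2 − 0.75) = 0.3500/0.4500 = 0.7778
Terminal stock prices: S_uuu = 216, S_uud = 135, S_udd = 84.38, S_ddd = 52.73
Terminal payoffs (K − S): max(-61, 0) = 0, max(20, 0) = 20, max(70.62, 0) = 70.62, max(102.3, 0) = 102.3
Node uu (S = 180): continuation = 1/1.1·[0.7778·0.0000 + 0.2222·20.0000] = 4.0404; exercise value = 0.0000 ≤ continuation, so V_uu = 4.0404
Node ud (S = 112.5): continuation = 1/1.1·[0.7778·20.0000 + 0.2222·70.6250] = 28.4091; exercise value = 42.5000 > continuation, so V_ud = 42.5000 (exercise)
Node dd (S = 70.31): continuation = 1/1.1·[0.7778·70.6250 + 0.2222·102.2656] = 70.5966; exercise value = 84.6875 > continuation, so V_dd = 84.6875 (exercise)
Node u (S = 150): continuation = 1/1.1·[0.7778·4.0404 + 0.2222·42.5000] = 11.4427; exercise value = 5.0000 ≤ continuation, so V_u = 11.4427
Node d (S = 93.75): continuation = 1/1.1·[0.7778·42.5000 + 0.2222·84.6875] = 47.1591; exercise value = 61.2500 > continuation, so V_d = 61.2500 (exercise)
Node 0 (S = 125): continuation = 1/1.1·[0.7778·11.4427 + 0.2222·61.2500] = 20.4645; exercise value = 30.0000 > continuation, so V_0 = 30.0000 (exercise)

€30.00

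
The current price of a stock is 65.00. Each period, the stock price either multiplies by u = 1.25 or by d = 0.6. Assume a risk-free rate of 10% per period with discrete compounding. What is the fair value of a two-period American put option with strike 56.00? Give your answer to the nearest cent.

4.63

Risk-neutral probability p = (1 + 0.1 − 0.6)/(1.25 − 0.6) = 0.5000/0.6500 = 0.7692
Terminal stock prices: S_uu = 101.6, S_ud = 48.75, S_dd = 23.4
Terminal payoffs (K − S): max(-45.56, 0) = 0, max(7.25, 0) = 7.25, max(32.6, 0) = 32.6
Node u (S = 81.25): continuation = 1/1.1·[0.7692·0.0000 + 0.2308·7.2500] = 1.5210; exercise value = 0.0000 ≤ continuation, so V_u = 1.5210
Node d (S = 39): continuation = 1/1.1·[0.7692·7.2500 + 0.2308·32.6000] = 11.9091; exercise value = 17.0000 > continuation, so V_d = 17.0000 (exercise)
Node 0 (S = 65): continuation = 1/1.1·[0.7692·1.5210 + 0.2308·17.0000] = 4.6301; exercise value = 0.0000 ≤ continuation, so V_0 = 4.6301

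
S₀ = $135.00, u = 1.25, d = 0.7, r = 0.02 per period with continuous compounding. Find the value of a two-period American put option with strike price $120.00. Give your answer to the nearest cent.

Risk-neutral probability p = (e^0.02 − 0.7)/(1.25 − 0.7) = 0.3202/0.5500 = 0.5822
Terminal stock prices: S_uu = 210.9, S_ud = 118.1, S_dd = 66.15
Terminal payoffs (K − S): max(-90.94, 0) = 0, max(1.875, 0) = 1.875, max(53.85, 0) = 53.85
Node u (S = 168.8): continuation = e^(−0.02)·[0.5822·0.0000 + 0.4178·1.8750] = 0.7679; exercise value = 0.0000 ≤ continuation, so V_u = 0.7679
Node d (S = 94.5): continuation = e^(−0.02)·[0.5822·1.8750 + 0.4178·53.8500] = 23.1238; exercise value = 25.5000 > continuation, so V_d = 25.5000 (exercise)
Node 0 (S = 135): continuation = e^(−0.02)·[0.5822·0.7679 + 0.4178·25.5000] = 10.8815; exercise value = 0.0000 ≤ continuation, so V_0 = 10.8815

$10.88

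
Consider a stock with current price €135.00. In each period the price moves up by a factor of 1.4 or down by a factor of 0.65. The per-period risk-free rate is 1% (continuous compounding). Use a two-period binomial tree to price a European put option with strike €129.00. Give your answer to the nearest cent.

Risk-neutral probability p = (e^0.01 − 0.65)/(1.4 − 0.65) = 0.3601/0.7500 = 0.4801
Terminal stock prices: S_uu = 264.6, S_ud = 122.9, S_dd = 57.04
Terminal payoffs (K − S): max(-135.6, 0) = 0, max(6.15, 0) = 6.15, max(71.96, 0) = 71.96
Node u (S = 189): V_u = e^(−0.01)·[0.4801·0.0000 + 0.5199·6.1500] = 3.1658
Node d (S = 87.75): V_d = e^(−0.01)·[0.4801·6.1500 + 0.5199·71.9625] = 39.9664
Node 0 (S = 135): V_0 = e^(−0.01)·[0.4801·3.1658 + 0.5199·39.9664] = 22.0778

€22.08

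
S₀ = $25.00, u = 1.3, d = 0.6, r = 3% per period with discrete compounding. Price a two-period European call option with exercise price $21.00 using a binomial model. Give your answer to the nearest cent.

$7.56

Risk-neutral probability p = (1 + 0.03 − 0.6)/(1.3 − 0.6) = 0.4300/0.7000 = 0.6143
Terminal stock prices: S_uu = 42.25, S_ud = 19.5, S_dd = 9
Terminal payoffs (S − K): max(21.25, 0) = 21.25, max(-1.5, 0) = 0, max(-12, 0) = 0
Node u (S = 32.5): V_u = 1/1.03·[0.6143·21.2500 + 0.3857·0.0000] = 12.6734
Node d (S = 15): V_d = 1/1.03·[0.6143·0.0000 + 0.3857·0.0000] = 0.0000
Node 0 (S = 25): V_0 = 1/1.03·[0.6143·12.6734 + 0.3857·0.0000] = 7.5583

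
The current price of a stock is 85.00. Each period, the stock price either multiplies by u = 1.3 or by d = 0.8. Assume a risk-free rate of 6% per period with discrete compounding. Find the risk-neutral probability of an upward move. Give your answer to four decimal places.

Risk-neutral probability p = (1 + 0.06 − 0.8)/(1.3 − 0.8) = 0.2600/0.5000 = 0.5200

p = 0.5200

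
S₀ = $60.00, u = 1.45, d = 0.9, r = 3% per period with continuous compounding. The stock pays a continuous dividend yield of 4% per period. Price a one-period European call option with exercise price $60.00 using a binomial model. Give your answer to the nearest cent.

$4.29

Per-period risk-free factor R = e^0.03 = 1.0305; dividend-adjusted growth = e^(0.03−0.04) = 0.9900.
Risk-neutral probability p = (0.9900 − 0.9)/(1.45 − 0.9) = 0.0900/0.5500 = 0.1637
Terminal stock prices: S_u = 87, S_d = 54
Terminal payoffs (S − K): max(27, 0) = 27, max(-6, 0) = 0
Node 0 (S = 60): V_0 = e^(−0.03)·[0.1637·27.0000 + 0.8363·0.0000] = 4.2900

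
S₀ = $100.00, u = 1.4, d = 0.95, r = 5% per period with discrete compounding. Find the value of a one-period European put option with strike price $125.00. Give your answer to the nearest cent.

Risk-neutral probability p = (1 + 0.05 − 0.95)/(1.4 − 0.95) = 0.1000/0.4500 = 0.2222
Terminal stock prices: S_u = 140, S_d = 95
Terminal payoffs (K − S): max(-15, 0) = 0, max(30, 0) = 30
Node 0 (S = 100): V_0 = 1/1.05·[0.2222·0.0000 + 0.7778·30.0000] = 22.2222

$22.22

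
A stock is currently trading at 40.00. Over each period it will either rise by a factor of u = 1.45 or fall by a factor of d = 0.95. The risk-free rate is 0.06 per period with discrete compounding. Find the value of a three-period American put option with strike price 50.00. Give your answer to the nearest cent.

Risk-neutral probability p = (1 + 0.06 − 0.95)/(1.45 − 0.95) = 0.1100/0.5000 = 0.2200
Terminal stock prices: S_uuu = 121.9, S_uud = 79.89, S_udd = 52.34, S_ddd = 34.29
Terminal payoffs (K − S): max(-71.94, 0) = 0, max(-29.89, 0) = 0, max(-2.345, 0) = 0, max(15.71, 0) = 15.71
Node uu (S = 84.1): continuation = 1/1.06·[0.2200·0.0000 + 0.7800·0.0000] = 0.0000; exercise value = 0.0000 ≤ continuation, so V_uu = 0.0000
Node ud (S = 55.1): continuation = 1/1.06·[0.2200·0.0000 + 0.7800·0.0000] = 0.0000; exercise value = 0.0000 ≤ continuation, so V_ud = 0.0000
Node dd (S = 36.1): continuation = 1/1.06·[0.2200·0.0000 + 0.7800·15.7050] = 11.5565; exercise value = 13.9000 > continuation, so V_dd = 13.9000 (exercise)
Node u (S = 58): continuation = 1/1.06·[0.2200·0.0000 + 0.7800·0.0000] = 0.0000; exercise value = 0.0000 ≤ continuation, so V_u = 0.0000
Node d (S = 38): continuation = 1/1.06·[0.2200·0.0000 + 0.7800·13.9000] = 10.2283; exercise value = 12.0000 > continuation, so V_d = 12.0000 (exercise)
Node 0 (S = 40): continuation = 1/1.06·[0.2200·0.0000 + 0.7800·12.0000] = 8.8302; exercise value = 10.0000 > continuation, so V_0 = 10.0000 (exercise)

10.00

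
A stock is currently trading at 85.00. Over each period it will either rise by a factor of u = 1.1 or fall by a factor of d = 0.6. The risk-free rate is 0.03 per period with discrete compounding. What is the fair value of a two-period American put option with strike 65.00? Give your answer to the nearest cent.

2.91

Risk-neutral probability p = (1 + 0.03 − 0.6)/(1.1 − 0.6) = 0.4300/0.5000 = 0.8600
Terminal stock prices: S_uu = 102.9, S_ud = 56.1, S_dd = 30.6
Terminal payoffs (K − S): max(-37.85, 0) = 0, max(8.9, 0) = 8.9, max(34.4, 0) = 34.4
Node u (S = 93.5): continuation = 1/1.03·[0.8600·0.0000 + 0.1400·8.9000] = 1.2097; exercise value = 0.0000 ≤ continuation, so V_u = 1.2097
Node d (S = 51): continuation = 1/1.03·[0.8600·8.9000 + 0.1400·34.4000] = 12.1068; exercise value = 14.0000 > continuation, so V_d = 14.0000 (exercise)
Node 0 (S = 85): continuation = 1/1.03·[0.8600·1.2097 + 0.1400·14.0000] = 2.9130; exercise value = 0.0000 ≤ continuation, so V_0 = 2.9130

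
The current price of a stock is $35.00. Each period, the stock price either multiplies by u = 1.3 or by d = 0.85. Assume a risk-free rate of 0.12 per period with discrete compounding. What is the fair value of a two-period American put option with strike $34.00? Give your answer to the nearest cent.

Risk-neutral probability p = (1 + 0.12 − 0.85)/(1.3 − 0.85) = 0.2700/0.4500 = 0.6000
Terminal stock prices: S_uu = 59.15, S_ud = 38.67, S_dd = 25.29
Terminal payoffs (K − S): max(-25.15, 0) = 0, max(-4.675, 0) = 0, max(8.713, 0) = 8.713
Node u (S = 45.5): continuation = 1/1.12·[0.6000·0.0000 + 0.4000·0.0000] = 0.0000; exercise value = 0.0000 ≤ continuation, so V_u = 0.0000
Node d (S = 29.75): continuation = 1/1.12·[0.6000·0.0000 + 0.4000·8.7125] = 3.1116; exercise value = 4.2500 > continuation, so V_d = 4.2500 (exercise)
Node 0 (S = 35): continuation = 1/1.12·[0.6000·0.0000 + 0.4000·4.2500] = 1.5179; exercise value = 0.0000 ≤ continuation, so V_0 = 1.5179

$1.52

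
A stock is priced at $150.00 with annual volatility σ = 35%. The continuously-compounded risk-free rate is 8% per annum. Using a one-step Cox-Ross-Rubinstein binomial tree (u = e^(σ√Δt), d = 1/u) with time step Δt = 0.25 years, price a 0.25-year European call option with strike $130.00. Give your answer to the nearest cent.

$24.52

CRR parameters: u = e^(σ√Δt) = e^(0.35·√0.25) = 1.1912, d = 1/u = 0.8395
Per-period rate: rΔt = 0.08·0.25 = 0.02, so R = e^0.02 = 1.0202
Risk-neutral probability p = (e^0.02 − 0.8395)/(1.1912 − 0.8395) = 0.1807/0.3518 = 0.5138
Terminal stock prices: S_u = 178.7, S_d = 125.9
Terminal payoffs (S − K): max(48.69, 0) = 48.69, max(-4.081, 0) = 0
Node 0 (S = 150): V_0 = e^(−0.02)·[0.5138·48.6869 + 0.4862·0.0000] = 24.5193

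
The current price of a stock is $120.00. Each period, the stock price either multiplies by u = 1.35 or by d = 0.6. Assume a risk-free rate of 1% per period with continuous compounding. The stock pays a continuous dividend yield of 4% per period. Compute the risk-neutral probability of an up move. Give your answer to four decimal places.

Per-period risk-free factor R = e^0.01 = 1.0101; dividend-adjusted growth = e^(0.01−0.04) = 0.9704.
Risk-neutral probability p = (0.9704 − 0.6)/(1.35 − 0.6) = 0.3704/0.7500 = 0.4939

p = 0.4939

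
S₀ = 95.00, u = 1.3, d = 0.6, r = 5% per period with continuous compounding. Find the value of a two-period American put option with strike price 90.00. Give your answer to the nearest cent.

14.45

Risk-neutral probability p = (e^0.05 − 0.6)/(1.3 − 0.6) = 0.4513/0.7000 = 0.6447
Terminal stock prices: S_uu = 160.6, S_ud = 74.1, S_dd = 34.2
Terminal payoffs (K − S): max(-70.55, 0) = 0, max(15.9, 0) = 15.9, max(55.8, 0) = 55.8
Node u (S = 123.5): continuation = e^(−0.05)·[0.6447·0.0000 + 0.3553·15.9000] = 5.3742; exercise value = 0.0000 ≤ continuation, so V_u = 5.3742
Node d (S = 57): continuation = e^(−0.05)·[0.6447·15.9000 + 0.3553·55.8000] = 28.6106; exercise value = 33.0000 > continuation, so V_d = 33.0000 (exercise)
Node 0 (S = 95): continuation = e^(−0.05)·[0.6447·5.3742 + 0.3553·33.0000] = 14.4495; exercise value = 0.0000 ≤ continuation, so V_0 = 14.4495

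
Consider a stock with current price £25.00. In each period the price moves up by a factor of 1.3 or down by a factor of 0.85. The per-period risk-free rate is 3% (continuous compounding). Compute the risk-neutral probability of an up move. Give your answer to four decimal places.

p = 0.4010

Risk-neutral probability p = (e^0.03 − 0.85)/(1.3 − 0.85) = 0.1805/0.4500 = 0.4010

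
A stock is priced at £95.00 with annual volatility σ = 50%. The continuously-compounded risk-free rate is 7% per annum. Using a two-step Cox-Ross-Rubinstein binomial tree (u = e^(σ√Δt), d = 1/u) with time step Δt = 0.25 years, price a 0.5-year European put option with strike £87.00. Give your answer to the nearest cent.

£7.89

CRR parameters: u = e^(σ√Δt) = e^(0.5·√0.25) = 1.2840, d = 1/u = 0.7788
Per-period rate: rΔt = 0.07·0.25 = 0.0175, so R = e^0.0175 = 1.0177
Risk-neutral probability p = (e^0.0175 − 0.7788)/(1.2840 − 0.7788) = 0.2389/0.5052 = 0.4728
Terminal stock prices: S_uu = 156.6, S_ud = 95, S_dd = 57.62
Terminal payoffs (K − S): max(-69.63, 0) = 0, max(-8, 0) = 0, max(29.38, 0) = 29.38
Node u (S = 122): V_u = e^(−0.0175)·[0.4728·0.0000 + 0.5272·0.0000] = 0.0000
Node d (S = 73.99): V_d = e^(−0.0175)·[0.4728·0.0000 + 0.5272·29.3796] = 15.2212
Node 0 (S = 95): V_0 = e^(−0.0175)·[0.4728·0.0000 + 0.5272·15.2212] = 7.8859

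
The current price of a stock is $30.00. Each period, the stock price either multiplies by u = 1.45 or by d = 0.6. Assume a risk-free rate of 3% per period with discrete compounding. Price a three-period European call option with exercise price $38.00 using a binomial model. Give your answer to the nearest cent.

$6.33

Risk-neutral probability p = (1 + 0.03 − 0.6)/(1.45 − 0.6) = 0.4300/0.8500 = 0.5059
Terminal stock prices: S_uuu = 91.46, S_uud = 37.84, S_udd = 15.66, S_ddd = 6.48
Terminal payoffs (S − K): max(53.46, 0) = 53.46, max(-0.155, 0) = 0, max(-22.34, 0) = 0, max(-31.52, 0) = 0
Node uu (S = 63.08): V_uu = 1/1.03·[0.5059·53.4587 + 0.4941·0.0000] = 26.2562
Node ud (S = 26.1): V_ud = 1/1.03·[0.5059·0.0000 + 0.4941·0.0000] = 0.0000
Node dd (S = 10.8): V_dd = 1/1.03·[0.5059·0.0000 + 0.4941·0.0000] = 0.0000
Node u (S = 43.5): V_u = 1/1.03·[0.5059·26.2562 + 0.4941·0.0000] = 12.8957
Node d (S = 18): V_d = 1/1.03·[0.5059·0.0000 + 0.4941·0.0000] = 0.0000
Node 0 (S = 30): V_0 = 1/1.03·[0.5059·12.8957 + 0.4941·0.0000] = 6.3337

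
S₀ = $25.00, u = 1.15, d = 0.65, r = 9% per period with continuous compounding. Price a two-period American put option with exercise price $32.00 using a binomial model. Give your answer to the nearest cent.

Risk-neutral probability p = (e^0.09 − 0.65)/(1.15 − 0.65) = 0.4442/0.5000 = 0.8883
Terminal stock prices: S_uu = 33.06, S_ud = 18.69, S_dd = 10.56
Terminal payoffs (K − S): max(-1.062, 0) = 0, max(13.31, 0) = 13.31, max(21.44, 0) = 21.44
Node u (S = 28.75): continuation = e^(−0.09)·[0.8883·0.0000 + 0.1117·13.3125] = 1.3584; exercise value = 3.2500 > continuation, so V_u = 3.2500 (exercise)
Node d (S = 16.25): continuation = e^(−0.09)·[0.8883·13.3125 + 0.1117·21.4375] = 12.9958; exercise value = 15.7500 > continuation, so V_d = 15.7500 (exercise)
Node 0 (S = 25): continuation = e^(−0.09)·[0.8883·3.2500 + 0.1117·15.7500] = 4.2458; exercise value = 7.0000 > continuation, so V_0 = 7.0000 (exercise)

$7.00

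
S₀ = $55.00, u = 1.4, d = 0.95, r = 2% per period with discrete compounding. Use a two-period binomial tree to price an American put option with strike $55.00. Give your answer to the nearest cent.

Risk-neutral probability p = (1 + 0.02 − 0.95)/(1.4 − 0.95) = 0.0700/0.4500 = 0.1556
Terminal stock prices: S_uu = 107.8, S_ud = 73.15, S_dd = 49.64
Terminal payoffs (K − S): max(-52.8, 0) = 0, max(-18.15, 0) = 0, max(5.363, 0) = 5.363
Node u (S = 77): continuation = 1/1.02·[0.1556·0.0000 + 0.8444·0.0000] = 0.0000; exercise value = 0.0000 ≤ continuation, so V_u = 0.0000
Node d (S = 52.25): continuation = 1/1.02·[0.1556·0.0000 + 0.8444·5.3625] = 4.4395; exercise value = 2.7500 ≤ continuation, so V_d = 4.4395
Node 0 (S = 55): continuation = 1/1.02·[0.1556·0.0000 + 0.8444·4.4395] = 3.6754; exercise value = 0.0000 ≤ continuation, so V_0 = 3.6754

$3.68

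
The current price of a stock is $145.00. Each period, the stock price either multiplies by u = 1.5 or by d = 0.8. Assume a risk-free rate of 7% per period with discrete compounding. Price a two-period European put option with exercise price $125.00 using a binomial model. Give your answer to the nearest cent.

Risk-neutral probability p = (1 + 0.07 − 0.8)/(1.5 − 0.8) = 0.2700/0.7000 = 0.3857
Terminal stock prices: S_uu = 326.2, S_ud = 174, S_dd = 92.8
Terminal payoffs (K − S): max(-201.2, 0) = 0, max(-49, 0) = 0, max(32.2, 0) = 32.2
Node u (S = 217.5): V_u = 1/1.07·[0.3857·0.0000 + 0.6143·0.0000] = 0.0000
Node d (S = 116): V_d = 1/1.07·[0.3857·0.0000 + 0.6143·32.2000] = 18.4860
Node 0 (S = 145): V_0 = 1/1.07·[0.3857·0.0000 + 0.6143·18.4860] = 10.6128

$10.61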